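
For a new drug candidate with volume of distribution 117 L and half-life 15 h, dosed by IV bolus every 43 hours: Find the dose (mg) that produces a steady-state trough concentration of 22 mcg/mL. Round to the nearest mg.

16200 mg

τ/t½ = 43/15 ≈ 2.8667, so f = (1/2)^(43/15) ≈ 0.137103.
Cmin,ss = (D/Vd)·f/(1−f), so D = Cmin,ss·Vd·(1−f)/f.
D = 22 × 117 × (1−f)/f ≈ 22 × 117 × 6.29379 ≈ 16200.22 mg.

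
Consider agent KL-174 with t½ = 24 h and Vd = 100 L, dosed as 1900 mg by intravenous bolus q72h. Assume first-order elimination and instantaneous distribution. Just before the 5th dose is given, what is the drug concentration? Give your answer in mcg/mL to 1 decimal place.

f = (1/2)^(τ/t½) = (1/2)^(72/24) ≈ 0.1250.
C₀ = D/Vd = 1900/100 ≈ 19.000 mcg/mL.
Before the 5th dose, 4 doses have been given. Superposition: Cmin = C₀·(f + f² + … + f^4).
≈ 19.000 × (0.1250 + 0.0156 + 0.0020 + 0.0002) ≈ 19.000 × 0.1428 ≈ 2.713 mcg/mL.

2.7 mcg/mL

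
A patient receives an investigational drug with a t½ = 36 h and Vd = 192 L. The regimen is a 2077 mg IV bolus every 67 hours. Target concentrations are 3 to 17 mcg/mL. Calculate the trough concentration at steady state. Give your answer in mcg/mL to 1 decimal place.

4.1 mcg/mL

τ/t½ = 67/36 ≈ 1.8611, so fraction remaining f = (1/2)^(67/36) ≈ 0.2753.
Single-dose peak C₀ = D/Vd = 2077/192 ≈ 10.818 mcg/mL.
Steady-state trough Cmin,ss = C₀·f/(1−f) ≈ 10.818 × 0.2753/0.7247 ≈ 4.110 mcg/mL.
Trough 4.1 mcg/mL vs MEC 3 mcg/mL: adequate.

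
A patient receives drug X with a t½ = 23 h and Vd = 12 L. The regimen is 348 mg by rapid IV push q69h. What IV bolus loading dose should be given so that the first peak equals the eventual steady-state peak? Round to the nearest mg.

f = (1/2)^(69/23) ≈ 0.125000; accumulation ratio R = 1/(1−f) ≈ 1.14286.
Loading dose to hit Cmax,ss on first dose: D_load = D_maint·R ≈ 348 × 1.14286 ≈ 397.72 mg.

398 mg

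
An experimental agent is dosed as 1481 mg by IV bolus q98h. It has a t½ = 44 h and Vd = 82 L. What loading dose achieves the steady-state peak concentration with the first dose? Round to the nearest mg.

f = (1/2)^(98/44) ≈ 0.213562; accumulation ratio R = 1/(1−f) ≈ 1.27156.
Loading dose to hit Cmax,ss on first dose: D_load = D_maint·R ≈ 1481 × 1.27156 ≈ 1883.18 mg.

1883 mg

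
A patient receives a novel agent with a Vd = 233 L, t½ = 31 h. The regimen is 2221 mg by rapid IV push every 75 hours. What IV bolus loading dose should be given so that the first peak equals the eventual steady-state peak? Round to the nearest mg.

f = (1/2)^(75/31) ≈ 0.186940; accumulation ratio R = 1/(1−f) ≈ 1.22992.
Loading dose to hit Cmax,ss on first dose: D_load = D_maint·R ≈ 2221 × 1.22992 ≈ 2731.65 mg.

2732 mg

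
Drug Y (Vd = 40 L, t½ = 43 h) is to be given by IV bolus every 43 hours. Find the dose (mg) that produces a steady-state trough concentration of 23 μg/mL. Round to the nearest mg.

920 mg

τ/t½ = 43/43 ≈ 1, so f = (1/2)^(43/43) ≈ 0.500000.
Cmin,ss = (D/Vd)·f/(1−f), so D = Cmin,ss·Vd·(1−f)/f.
D = 23 × 40 × (1−f)/f ≈ 23 × 40 × 1.00000 ≈ 920.00 mg.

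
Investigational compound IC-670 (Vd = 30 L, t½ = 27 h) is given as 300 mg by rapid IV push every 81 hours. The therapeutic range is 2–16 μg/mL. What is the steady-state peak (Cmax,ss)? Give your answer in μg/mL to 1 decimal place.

11.4 μg/mL

τ = 81 h = 3 half-lives, so f = (1/2)^3 = 0.125.
Accumulation ratio R = 1/(1 − f) = 1/0.875 = 8/7.
Single-dose peak C₀ = D/Vd = 300/30 = 10 μg/mL.
Steady-state peak Cmax,ss = C₀·R = 10 × 8/7 ≈ 11.429 μg/mL.
Peak 11.4 μg/mL vs MTC 16 μg/mL: below toxic threshold.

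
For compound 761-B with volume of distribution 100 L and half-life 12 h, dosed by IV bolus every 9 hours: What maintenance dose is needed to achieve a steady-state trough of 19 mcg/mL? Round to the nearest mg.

1295 mg

τ/t½ = 9/12 ≈ 0.75, so f = (1/2)^(9/12) ≈ 0.594604.
Cmin,ss = (D/Vd)·f/(1−f), so D = Cmin,ss·Vd·(1−f)/f.
D = 19 × 100 × (1−f)/f ≈ 19 × 100 × 0.68179 ≈ 1295.40 mg.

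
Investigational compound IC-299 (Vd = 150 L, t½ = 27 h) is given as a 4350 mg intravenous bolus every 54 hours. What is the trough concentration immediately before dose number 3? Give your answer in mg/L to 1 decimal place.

9.1 mg/L

f = (1/2)^(τ/t½) = (1/2)^(54/27) ≈ 0.2500.
C₀ = D/Vd = 4350/150 ≈ 29.000 mg/L.
Before the 3rd dose, 2 doses have been given. Superposition: Cmin = C₀·(f + f²).
≈ 29.000 × (0.2500 + 0.0625) ≈ 29.000 × 0.3125 ≈ 9.062 mg/L.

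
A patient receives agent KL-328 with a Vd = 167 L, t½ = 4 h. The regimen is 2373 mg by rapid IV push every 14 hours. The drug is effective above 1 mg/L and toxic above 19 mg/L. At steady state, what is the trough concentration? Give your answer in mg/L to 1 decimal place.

Over one 14-h interval, 14/4 ≈ 3.5 half-lives elapse, leaving f ≈ 0.0884 of each dose.
At steady state, accumulation factor R = 1/(1 − e^(−kτ)) ≈ 1.0970.
Each bolus raises the concentration by D/Vd = 2373/167 ≈ 14.210 mg/L.
Cmax,ss = C₀/(1 − f) ≈ 14.210/0.9116 ≈ 15.588 mg/L.
Steady-state trough Cmin,ss = Cmax,ss·f ≈ 15.588 × 0.0884 ≈ 1.378 mg/L.
Trough 1.4 mg/L vs MEC 1 mg/L: adequate.

1.4 mg/L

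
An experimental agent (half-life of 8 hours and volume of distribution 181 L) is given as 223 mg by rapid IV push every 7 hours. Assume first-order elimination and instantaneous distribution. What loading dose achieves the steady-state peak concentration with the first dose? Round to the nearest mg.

f = (1/2)^(7/8) ≈ 0.545254; accumulation ratio R = 1/(1−f) ≈ 2.19903.
Loading dose to hit Cmax,ss on first dose: D_load = D_maint·R ≈ 223 × 2.19903 ≈ 490.38 mg.

490 mg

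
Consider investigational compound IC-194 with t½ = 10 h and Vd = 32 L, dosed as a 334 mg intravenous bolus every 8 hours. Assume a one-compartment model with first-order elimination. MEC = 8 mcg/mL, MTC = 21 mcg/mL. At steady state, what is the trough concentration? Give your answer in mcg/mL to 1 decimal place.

14.1 mcg/mL

k = ln2/t½ = ln2/10 ≈ 0.069315 h⁻¹; fraction remaining f = e^(−kτ) = e^(−0.069315×8) ≈ 0.5743.
Each bolus raises the concentration by D/Vd = 334/32 ≈ 10.438 mcg/mL.
Steady-state trough Cmin,ss = C₀·f/(1−f) ≈ 10.438 × 0.5743/0.4257 ≈ 14.082 mcg/mL.
Trough 14.1 mcg/mL vs MEC 8 mcg/mL: adequate.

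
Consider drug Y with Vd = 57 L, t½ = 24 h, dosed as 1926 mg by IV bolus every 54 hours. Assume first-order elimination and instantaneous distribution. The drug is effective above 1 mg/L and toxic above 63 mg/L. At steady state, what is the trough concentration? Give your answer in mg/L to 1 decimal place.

k = ln2/t½ = ln2/24 ≈ 0.028881 h⁻¹; fraction remaining f = e^(−kτ) = e^(−0.028881×54) ≈ 0.2102.
Each bolus raises the concentration by D/Vd = 1926/57 ≈ 33.789 mg/L.
Steady-state trough Cmin,ss = C₀·f/(1−f) ≈ 33.789 × 0.2102/0.7898 ≈ 8.993 mg/L.
Trough 9.0 mg/L vs MEC 1 mg/L: adequate.

9.0 mg/L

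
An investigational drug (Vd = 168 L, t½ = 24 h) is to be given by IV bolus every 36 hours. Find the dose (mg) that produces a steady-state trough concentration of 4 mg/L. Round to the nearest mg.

τ/t½ = 36/24 ≈ 1.5, so f = (1/2)^(36/24) ≈ 0.353553.
Cmin,ss = (D/Vd)·f/(1−f), so D = Cmin,ss·Vd·(1−f)/f.
D = 4 × 168 × (1−f)/f ≈ 4 × 168 × 1.82843 ≈ 1228.70 mg.

1229 mg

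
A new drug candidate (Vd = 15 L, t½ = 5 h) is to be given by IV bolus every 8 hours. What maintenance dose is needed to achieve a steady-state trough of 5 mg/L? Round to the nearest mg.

τ/t½ = 8/5 ≈ 1.6, so f = (1/2)^(8/5) ≈ 0.329877.
Cmin,ss = (D/Vd)·f/(1−f), so D = Cmin,ss·Vd·(1−f)/f.
D = 5 × 15 × (1−f)/f ≈ 5 × 15 × 2.03143 ≈ 152.36 mg.

152 mg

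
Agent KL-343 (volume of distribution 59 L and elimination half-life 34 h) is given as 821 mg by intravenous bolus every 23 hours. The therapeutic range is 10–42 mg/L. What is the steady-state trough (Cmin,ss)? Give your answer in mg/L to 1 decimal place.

23.3 mg/L

k = ln2/t½ = ln2/34 ≈ 0.020387 h⁻¹; fraction remaining f = e^(−kτ) = e^(−0.020387×23) ≈ 0.6257.
Accumulation ratio R = 1/(1 − f) ≈ 1/0.3743 ≈ 2.6717.
Single-dose peak C₀ = D/Vd = 821/59 ≈ 13.915 mg/L.
Steady-state peak Cmax,ss = C₀·R ≈ 13.915 × 2.6717 ≈ 37.177 mg/L.
Steady-state trough Cmin,ss = Cmax,ss·f ≈ 37.177 × 0.6257 ≈ 23.262 mg/L.
Trough 23.3 mg/L vs MEC 10 mg/L: adequate.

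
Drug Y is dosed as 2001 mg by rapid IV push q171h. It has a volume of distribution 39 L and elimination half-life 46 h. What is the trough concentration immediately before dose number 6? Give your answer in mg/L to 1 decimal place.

4.2 mg/L

f = (1/2)^(τ/t½) = (1/2)^(171/46) ≈ 0.0760.
C₀ = D/Vd = 2001/39 ≈ 51.308 mg/L.
Before the 6th dose, 5 doses have been given. Superposition: Cmin = C₀·(f + f² + … + f^5).
≈ 51.308 × (0.0760 + 0.0058 + 0.0004 + 0.0000 + 0.0000) ≈ 51.308 × 0.0822 ≈ 4.218 mg/L.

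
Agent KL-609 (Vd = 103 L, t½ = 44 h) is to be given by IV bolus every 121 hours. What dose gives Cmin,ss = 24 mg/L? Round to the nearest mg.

τ/t½ = 121/44 ≈ 2.75, so f = (1/2)^(121/44) ≈ 0.148651.
Cmin,ss = (D/Vd)·f/(1−f), so D = Cmin,ss·Vd·(1−f)/f.
D = 24 × 103 × (1−f)/f ≈ 24 × 103 × 5.72717 ≈ 14157.56 mg.

14158 mg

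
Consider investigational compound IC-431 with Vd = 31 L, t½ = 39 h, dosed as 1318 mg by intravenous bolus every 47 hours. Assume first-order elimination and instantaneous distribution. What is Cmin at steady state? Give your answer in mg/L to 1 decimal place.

32.6 mg/L

k = ln2/t½ = ln2/39 ≈ 0.017773 h⁻¹; fraction remaining f = e^(−kτ) = e^(−0.017773×47) ≈ 0.4337.
Single-dose peak C₀ = D/Vd = 1318/31 ≈ 42.516 mg/L.
Steady-state trough Cmin,ss = C₀·f/(1−f) ≈ 42.516 × 0.4337/0.5663 ≈ 32.561 mg/L.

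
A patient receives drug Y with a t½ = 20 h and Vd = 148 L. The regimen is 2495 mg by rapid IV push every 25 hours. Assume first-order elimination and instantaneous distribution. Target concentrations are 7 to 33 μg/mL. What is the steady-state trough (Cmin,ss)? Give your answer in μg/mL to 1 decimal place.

τ/t½ = 25/20 ≈ 1.25, so fraction remaining f = (1/2)^(25/20) ≈ 0.4204.
Each bolus raises the concentration by D/Vd = 2495/148 ≈ 16.858 μg/mL.
Steady-state trough Cmin,ss = C₀·f/(1−f) ≈ 16.858 × 0.4204/0.5796 ≈ 12.228 μg/mL.
Trough 12.2 μg/mL vs MEC 7 μg/mL: adequate.

12.2 μg/mL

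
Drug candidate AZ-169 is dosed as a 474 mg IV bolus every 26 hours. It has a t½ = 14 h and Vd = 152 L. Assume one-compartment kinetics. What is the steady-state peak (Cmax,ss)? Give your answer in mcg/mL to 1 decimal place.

τ/t½ = 26/14 ≈ 1.8571, so fraction remaining f = (1/2)^(26/14) ≈ 0.2760.
Accumulation ratio R = 1/(1 − f) ≈ 1/0.7240 ≈ 1.3812.
Single-dose peak C₀ = D/Vd = 474/152 ≈ 3.118 mcg/mL.
Steady-state peak Cmax,ss = C₀·R ≈ 3.118 × 1.3812 ≈ 4.307 mcg/mL.

4.3 mcg/mL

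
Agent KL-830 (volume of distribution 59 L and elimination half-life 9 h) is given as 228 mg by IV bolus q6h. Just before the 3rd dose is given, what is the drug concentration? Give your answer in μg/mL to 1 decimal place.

f = (1/2)^(τ/t½) = (1/2)^(6/9) ≈ 0.6300.
C₀ = D/Vd = 228/59 ≈ 3.864 μg/mL.
Before the 3rd dose, 2 doses have been given. Superposition: Cmin = C₀·(f + f²).
≈ 3.864 × (0.6300 + 0.3969) ≈ 3.864 × 1.0269 ≈ 3.968 μg/mL.

4.0 μg/mL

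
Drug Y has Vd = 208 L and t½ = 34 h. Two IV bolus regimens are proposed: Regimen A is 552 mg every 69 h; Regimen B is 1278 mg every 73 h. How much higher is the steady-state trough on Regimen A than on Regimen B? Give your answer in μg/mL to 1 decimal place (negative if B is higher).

-0.9 μg/mL

Regimen A: f = (1/2)^(69/34) ≈ 0.2450; Cmin,ss = (552/208)·f/(1−f) ≈ 0.861 μg/mL.
Regimen B: f = (1/2)^(73/34) ≈ 0.2258; Cmin,ss = (1278/208)·f/(1−f) ≈ 1.792 μg/mL.
Difference ≈ 0.861 − 1.792 ≈ -0.931 μg/mL.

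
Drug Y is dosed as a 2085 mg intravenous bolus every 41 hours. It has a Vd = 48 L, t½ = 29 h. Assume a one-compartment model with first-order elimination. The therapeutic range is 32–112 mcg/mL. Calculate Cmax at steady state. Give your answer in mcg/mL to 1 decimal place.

Over one 41-h interval, 41/29 ≈ 1.4138 half-lives elapse, leaving f ≈ 0.3753 of each dose.
At steady state, accumulation factor R = 1/(1 − e^(−kτ)) ≈ 1.6008.
Each bolus raises the concentration by D/Vd = 2085/48 ≈ 43.438 mcg/mL.
Steady-state peak Cmax,ss = C₀·R ≈ 43.438 × 1.6008 ≈ 69.536 mcg/mL.
Peak 69.5 mcg/mL vs MTC 112 mcg/mL: below toxic threshold.

69.5 mcg/mL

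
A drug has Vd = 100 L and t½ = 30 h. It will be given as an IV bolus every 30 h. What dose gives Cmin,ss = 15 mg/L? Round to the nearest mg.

τ/t½ = 30/30 ≈ 1, so f = (1/2)^(30/30) ≈ 0.500000.
Cmin,ss = (D/Vd)·f/(1−f), so D = Cmin,ss·Vd·(1−f)/f.
D = 15 × 100 × (1−f)/f ≈ 15 × 100 × 1.00000 ≈ 1500.00 mg.

1500 mg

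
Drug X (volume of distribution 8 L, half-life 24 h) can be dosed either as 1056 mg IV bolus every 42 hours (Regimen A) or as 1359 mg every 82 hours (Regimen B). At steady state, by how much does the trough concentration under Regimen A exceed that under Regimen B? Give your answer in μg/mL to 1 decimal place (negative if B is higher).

38.3 μg/mL

Regimen A: f = (1/2)^(42/24) ≈ 0.2973; Cmin,ss = (1056/8)·f/(1−f) ≈ 55.847 μg/mL.
Regimen B: f = (1/2)^(82/24) ≈ 0.0936; Cmin,ss = (1359/8)·f/(1−f) ≈ 17.542 μg/mL.
Difference ≈ 55.847 − 17.542 ≈ 38.305 μg/mL.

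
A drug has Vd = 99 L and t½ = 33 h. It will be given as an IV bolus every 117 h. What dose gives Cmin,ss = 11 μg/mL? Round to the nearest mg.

τ/t½ = 117/33 ≈ 3.5455, so f = (1/2)^(117/33) ≈ 0.085647.
Cmin,ss = (D/Vd)·f/(1−f), so D = Cmin,ss·Vd·(1−f)/f.
D = 11 × 99 × (1−f)/f ≈ 11 × 99 × 10.67583 ≈ 11625.98 mg.

11626 mg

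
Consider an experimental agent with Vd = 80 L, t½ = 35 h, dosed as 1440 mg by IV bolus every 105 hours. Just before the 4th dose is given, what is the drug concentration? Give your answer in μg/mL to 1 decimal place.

2.6 μg/mL

f = (1/2)^(τ/t½) = (1/2)^(105/35) ≈ 0.1250.
C₀ = D/Vd = 1440/80 ≈ 18.000 μg/mL.
Before the 4th dose, 3 doses have been given. Superposition: Cmin = C₀·(f + f² + … + f^3).
≈ 18.000 × (0.1250 + 0.0156 + 0.0020) ≈ 18.000 × 0.1426 ≈ 2.567 μg/mL.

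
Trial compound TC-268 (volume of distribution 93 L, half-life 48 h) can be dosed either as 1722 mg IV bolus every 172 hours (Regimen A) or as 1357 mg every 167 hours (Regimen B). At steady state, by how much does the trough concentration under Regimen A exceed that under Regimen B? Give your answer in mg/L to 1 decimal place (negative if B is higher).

Regimen A: f = (1/2)^(172/48) ≈ 0.0834; Cmin,ss = (1722/93)·f/(1−f) ≈ 1.685 mg/L.
Regimen B: f = (1/2)^(167/48) ≈ 0.0897; Cmin,ss = (1357/93)·f/(1−f) ≈ 1.438 mg/L.
Difference ≈ 1.685 − 1.438 ≈ 0.247 mg/L.

0.2 mg/L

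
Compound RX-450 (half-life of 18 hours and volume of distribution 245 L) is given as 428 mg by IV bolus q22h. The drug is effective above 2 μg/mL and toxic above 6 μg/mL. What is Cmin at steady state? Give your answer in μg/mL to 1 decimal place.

Over one 22-h interval, 22/18 ≈ 1.2222 half-lives elapse, leaving f ≈ 0.4286 of each dose.
Accumulation ratio R = 1/(1 − f) ≈ 1/0.5714 ≈ 1.7501.
Each bolus raises the concentration by D/Vd = 428/245 ≈ 1.747 μg/mL.
Steady-state peak Cmax,ss = C₀·R ≈ 1.747 × 1.7501 ≈ 3.057 μg/mL.
One interval later, Cmin,ss = Cmax,ss·e^(−kτ) ≈ 3.057 × 0.4286 ≈ 1.310 μg/mL.
Trough 1.3 μg/mL vs MEC 2 μg/mL: subtherapeutic.

1.3 μg/mL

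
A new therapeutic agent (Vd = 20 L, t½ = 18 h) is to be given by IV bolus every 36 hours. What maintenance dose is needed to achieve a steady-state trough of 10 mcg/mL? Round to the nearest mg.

600 mg

τ/t½ = 36/18 ≈ 2, so f = (1/2)^(36/18) ≈ 0.250000.
Cmin,ss = (D/Vd)·f/(1−f), so D = Cmin,ss·Vd·(1−f)/f.
D = 10 × 20 × (1−f)/f ≈ 10 × 20 × 3.00000 ≈ 600.00 mg.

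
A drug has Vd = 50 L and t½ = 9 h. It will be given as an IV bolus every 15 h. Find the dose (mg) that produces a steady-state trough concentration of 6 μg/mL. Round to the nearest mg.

τ/t½ = 15/9 ≈ 1.6667, so f = (1/2)^(15/9) ≈ 0.314980.
Cmin,ss = (D/Vd)·f/(1−f), so D = Cmin,ss·Vd·(1−f)/f.
D = 6 × 50 × (1−f)/f ≈ 6 × 50 × 2.17480 ≈ 652.44 mg.

652 mg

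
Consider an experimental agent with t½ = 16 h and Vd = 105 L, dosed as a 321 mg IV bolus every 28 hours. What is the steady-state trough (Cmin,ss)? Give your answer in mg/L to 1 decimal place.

Over one 28-h interval, 28/16 ≈ 1.75 half-lives elapse, leaving f ≈ 0.2973 of each dose.
Single-dose peak C₀ = D/Vd = 321/105 ≈ 3.057 mg/L.
Steady-state trough Cmin,ss = C₀·f/(1−f) ≈ 3.057 × 0.2973/0.7027 ≈ 1.293 mg/L.

1.3 mg/L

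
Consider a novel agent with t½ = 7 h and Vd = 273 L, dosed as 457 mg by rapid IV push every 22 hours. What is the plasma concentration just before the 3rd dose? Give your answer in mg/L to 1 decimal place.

f = (1/2)^(τ/t½) = (1/2)^(22/7) ≈ 0.1132.
C₀ = D/Vd = 457/273 ≈ 1.674 mg/L.
Before the 3rd dose, 2 doses have been given. Superposition: Cmin = C₀·(f + f²).
≈ 1.674 × (0.1132 + 0.0128) ≈ 1.674 × 0.1260 ≈ 0.211 mg/L.

0.2 mg/L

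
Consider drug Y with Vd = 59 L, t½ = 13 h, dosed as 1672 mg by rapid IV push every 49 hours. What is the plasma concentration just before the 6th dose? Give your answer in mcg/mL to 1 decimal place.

f = (1/2)^(τ/t½) = (1/2)^(49/13) ≈ 0.0733.
C₀ = D/Vd = 1672/59 ≈ 28.339 mcg/mL.
Before the 6th dose, 5 doses have been given. Superposition: Cmin = C₀·(f + f² + … + f^5).
≈ 28.339 × (0.0733 + 0.0054 + 0.0004 + 0.0000 + 0.0000) ≈ 28.339 × 0.0791 ≈ 2.242 mcg/mL.

2.2 mcg/mL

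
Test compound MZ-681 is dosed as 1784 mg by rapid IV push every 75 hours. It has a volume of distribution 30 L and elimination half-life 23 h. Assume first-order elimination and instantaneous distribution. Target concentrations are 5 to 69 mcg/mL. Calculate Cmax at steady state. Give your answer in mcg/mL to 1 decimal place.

k = ln2/t½ = ln2/23 ≈ 0.030137 h⁻¹; fraction remaining f = e^(−kτ) = e^(−0.030137×75) ≈ 0.1043.
At steady state, accumulation factor R = 1/(1 − e^(−kτ)) ≈ 1.1164.
Single-dose peak C₀ = D/Vd = 1784/30 ≈ 59.467 mcg/mL.
Cmax,ss = C₀/(1 − f) ≈ 59.467/0.8957 ≈ 66.392 mcg/mL.
Peak 66.4 mcg/mL vs MTC 69 mcg/mL: below toxic threshold.

66.4 mcg/mL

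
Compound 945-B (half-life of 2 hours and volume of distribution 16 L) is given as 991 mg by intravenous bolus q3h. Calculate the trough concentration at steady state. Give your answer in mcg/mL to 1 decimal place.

33.9 mcg/mL

k = ln2/t½ = ln2/2 ≈ 0.346574 h⁻¹; fraction remaining f = e^(−kτ) = e^(−0.346574×3) ≈ 0.3536.
At steady state, accumulation factor R = 1/(1 − e^(−kτ)) ≈ 1.5470.
Each bolus raises the concentration by D/Vd = 991/16 ≈ 61.938 mcg/mL.
Steady-state peak Cmax,ss = C₀·R ≈ 61.938 × 1.5470 ≈ 95.818 mcg/mL.
Steady-state trough Cmin,ss = Cmax,ss·f ≈ 95.818 × 0.3536 ≈ 33.881 mcg/mL.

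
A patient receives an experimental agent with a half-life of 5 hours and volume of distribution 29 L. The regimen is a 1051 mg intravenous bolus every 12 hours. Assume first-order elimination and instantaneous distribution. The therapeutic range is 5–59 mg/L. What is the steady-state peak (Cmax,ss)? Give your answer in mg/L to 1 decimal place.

k = ln2/t½ = ln2/5 ≈ 0.138629 h⁻¹; fraction remaining f = e^(−kτ) = e^(−0.138629×12) ≈ 0.1895.
At steady state, accumulation factor R = 1/(1 − e^(−kτ)) ≈ 1.2338.
Single-dose peak C₀ = D/Vd = 1051/29 ≈ 36.241 mg/L.
Cmax,ss = C₀/(1 − f) ≈ 36.241/0.8105 ≈ 44.714 mg/L.
Peak 44.7 mg/L vs MTC 59 mg/L: below toxic threshold.

44.7 mg/L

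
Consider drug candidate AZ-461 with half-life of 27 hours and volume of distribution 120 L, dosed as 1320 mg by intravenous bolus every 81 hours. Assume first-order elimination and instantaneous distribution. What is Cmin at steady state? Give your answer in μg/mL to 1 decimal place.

1.6 μg/mL

The dosing interval is 3 half-lives, so f = 2^(−3) = 0.125.
Accumulation ratio R = 1/(1 − f) = 1/0.875 = 8/7.
Single-dose peak C₀ = D/Vd = 1320/120 = 11 μg/mL.
Steady-state peak Cmax,ss = C₀·R = 11 × 8/7 ≈ 12.571 μg/mL.
Steady-state trough Cmin,ss = Cmax,ss·f ≈ 12.571 × 0.125 ≈ 1.571 μg/mL.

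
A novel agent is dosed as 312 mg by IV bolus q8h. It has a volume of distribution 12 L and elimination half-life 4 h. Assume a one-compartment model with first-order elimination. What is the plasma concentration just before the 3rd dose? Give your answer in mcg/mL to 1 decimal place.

8.1 mcg/mL

f = (1/2)^(τ/t½) = (1/2)^(8/4) ≈ 0.2500.
C₀ = D/Vd = 312/12 ≈ 26.000 mcg/mL.
Before the 3rd dose, 2 doses have been given. Superposition: Cmin = C₀·(f + f²).
≈ 26.000 × (0.2500 + 0.0625) ≈ 26.000 × 0.3125 ≈ 8.125 mcg/mL.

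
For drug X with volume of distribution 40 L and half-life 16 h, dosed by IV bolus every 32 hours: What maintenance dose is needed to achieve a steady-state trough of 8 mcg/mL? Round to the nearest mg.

τ/t½ = 32/16 ≈ 2, so f = (1/2)^(32/16) ≈ 0.250000.
Cmin,ss = (D/Vd)·f/(1−f), so D = Cmin,ss·Vd·(1−f)/f.
D = 8 × 40 × (1−f)/f ≈ 8 × 40 × 3.00000 ≈ 960.00 mg.

960 mg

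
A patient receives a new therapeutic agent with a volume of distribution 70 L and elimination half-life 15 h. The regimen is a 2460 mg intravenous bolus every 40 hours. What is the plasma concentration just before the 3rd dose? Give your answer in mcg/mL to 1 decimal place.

6.4 mcg/mL

f = (1/2)^(τ/t½) = (1/2)^(40/15) ≈ 0.1575.
C₀ = D/Vd = 2460/70 ≈ 35.143 mcg/mL.
Before the 3rd dose, 2 doses have been given. Superposition: Cmin = C₀·(f + f²).
≈ 35.143 × (0.1575 + 0.0248) ≈ 35.143 × 0.1823 ≈ 6.407 mcg/mL.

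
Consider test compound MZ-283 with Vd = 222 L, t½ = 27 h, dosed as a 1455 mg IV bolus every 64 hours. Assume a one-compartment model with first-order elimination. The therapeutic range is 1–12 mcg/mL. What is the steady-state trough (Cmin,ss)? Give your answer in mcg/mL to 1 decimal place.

1.6 mcg/mL

k = ln2/t½ = ln2/27 ≈ 0.025672 h⁻¹; fraction remaining f = e^(−kτ) = e^(−0.025672×64) ≈ 0.1934.
Each bolus raises the concentration by D/Vd = 1455/222 ≈ 6.554 mcg/mL.
Steady-state trough Cmin,ss = C₀·f/(1−f) ≈ 6.554 × 0.1934/0.8066 ≈ 1.571 mcg/mL.
Trough 1.6 mcg/mL vs MEC 1 mcg/mL: adequate.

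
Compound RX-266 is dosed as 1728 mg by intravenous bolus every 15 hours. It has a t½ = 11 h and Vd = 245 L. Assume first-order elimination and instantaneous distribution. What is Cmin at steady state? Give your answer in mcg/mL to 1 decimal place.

k = ln2/t½ = ln2/11 ≈ 0.063013 h⁻¹; fraction remaining f = e^(−kτ) = e^(−0.063013×15) ≈ 0.3886.
Accumulation ratio R = 1/(1 − f) ≈ 1/0.6114 ≈ 1.6356.
Each bolus raises the concentration by D/Vd = 1728/245 ≈ 7.053 mcg/mL.
Steady-state peak Cmax,ss = C₀·R ≈ 7.053 × 1.6356 ≈ 11.536 mcg/mL.
Steady-state trough Cmin,ss = Cmax,ss·f ≈ 11.536 × 0.3886 ≈ 4.483 mcg/mL.

4.5 mcg/mL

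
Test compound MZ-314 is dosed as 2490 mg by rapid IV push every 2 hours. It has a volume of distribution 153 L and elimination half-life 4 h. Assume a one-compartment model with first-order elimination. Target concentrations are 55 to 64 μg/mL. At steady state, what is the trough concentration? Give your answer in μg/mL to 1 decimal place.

Over one 2-h interval, 2/4 ≈ 0.5 half-lives elapse, leaving f ≈ 0.7071 of each dose.
Each bolus raises the concentration by D/Vd = 2490/153 ≈ 16.275 μg/mL.
Steady-state trough Cmin,ss = C₀·f/(1−f) ≈ 16.275 × 0.7071/0.2929 ≈ 39.290 μg/mL.
Trough 39.3 μg/mL vs MEC 55 μg/mL: subtherapeutic.

39.3 μg/mL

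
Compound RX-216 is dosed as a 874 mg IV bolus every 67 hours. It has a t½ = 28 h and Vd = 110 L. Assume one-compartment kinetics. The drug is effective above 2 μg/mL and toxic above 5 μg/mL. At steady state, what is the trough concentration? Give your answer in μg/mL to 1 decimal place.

τ/t½ = 67/28 ≈ 2.3929, so fraction remaining f = (1/2)^(67/28) ≈ 0.1904.
At steady state, accumulation factor R = 1/(1 − e^(−kτ)) ≈ 1.2352.
Each bolus raises the concentration by D/Vd = 874/110 ≈ 7.945 μg/mL.
Steady-state peak Cmax,ss = C₀·R ≈ 7.945 × 1.2352 ≈ 9.814 μg/mL.
One interval later, Cmin,ss = Cmax,ss·e^(−kτ) ≈ 9.814 × 0.1904 ≈ 1.869 μg/mL.
Trough 1.9 μg/mL vs MEC 2 μg/mL: subtherapeutic.

1.9 μg/mL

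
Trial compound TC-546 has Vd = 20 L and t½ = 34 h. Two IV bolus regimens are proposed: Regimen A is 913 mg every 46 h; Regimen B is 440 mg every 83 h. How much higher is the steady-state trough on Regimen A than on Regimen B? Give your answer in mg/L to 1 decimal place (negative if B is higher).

24.4 mg/L

Regimen A: f = (1/2)^(46/34) ≈ 0.3915; Cmin,ss = (913/20)·f/(1−f) ≈ 29.371 mg/L.
Regimen B: f = (1/2)^(83/34) ≈ 0.1841; Cmin,ss = (440/20)·f/(1−f) ≈ 4.964 mg/L.
Difference ≈ 29.371 − 4.964 ≈ 24.407 mg/L.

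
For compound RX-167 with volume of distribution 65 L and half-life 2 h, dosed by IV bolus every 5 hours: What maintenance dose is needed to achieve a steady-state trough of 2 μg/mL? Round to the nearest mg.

τ/t½ = 5/2 ≈ 2.5, so f = (1/2)^(5/2) ≈ 0.176777.
Cmin,ss = (D/Vd)·f/(1−f), so D = Cmin,ss·Vd·(1−f)/f.
D = 2 × 65 × (1−f)/f ≈ 2 × 65 × 4.65684 ≈ 605.39 mg.

605 mg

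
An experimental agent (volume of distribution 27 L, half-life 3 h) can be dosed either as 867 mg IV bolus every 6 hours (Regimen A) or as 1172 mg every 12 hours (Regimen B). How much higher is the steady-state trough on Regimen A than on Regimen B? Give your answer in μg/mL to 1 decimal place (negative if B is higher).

Regimen A: f = (1/2)^(6/3) ≈ 0.2500; Cmin,ss = (867/27)·f/(1−f) ≈ 10.704 μg/mL.
Regimen B: f = (1/2)^(12/3) ≈ 0.0625; Cmin,ss = (1172/27)·f/(1−f) ≈ 2.894 μg/mL.
Difference ≈ 10.704 − 2.894 ≈ 7.810 μg/mL.

7.8 μg/mL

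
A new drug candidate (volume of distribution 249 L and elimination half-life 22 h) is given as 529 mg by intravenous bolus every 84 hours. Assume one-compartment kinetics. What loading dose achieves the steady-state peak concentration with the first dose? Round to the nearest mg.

569 mg

f = (1/2)^(84/22) ≈ 0.070895; accumulation ratio R = 1/(1−f) ≈ 1.07630.
Loading dose to hit Cmax,ss on first dose: D_load = D_maint·R ≈ 529 × 1.07630 ≈ 569.36 mg.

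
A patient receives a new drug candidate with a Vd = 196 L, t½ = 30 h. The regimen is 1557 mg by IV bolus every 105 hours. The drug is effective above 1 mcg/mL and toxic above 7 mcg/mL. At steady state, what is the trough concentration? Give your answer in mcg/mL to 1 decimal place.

k = ln2/t½ = ln2/30 ≈ 0.023105 h⁻¹; fraction remaining f = e^(−kτ) = e^(−0.023105×105) ≈ 0.0884.
Accumulation ratio R = 1/(1 − f) ≈ 1/0.9116 ≈ 1.0970.
Single-dose peak C₀ = D/Vd = 1557/196 ≈ 7.944 mcg/mL.
Cmax,ss = C₀/(1 − f) ≈ 7.944/0.9116 ≈ 8.714 mcg/mL.
One interval later, Cmin,ss = Cmax,ss·e^(−kτ) ≈ 8.714 × 0.0884 ≈ 0.770 mcg/mL.
Trough 0.8 mcg/mL vs MEC 1 mcg/mL: subtherapeutic.

0.8 mcg/mL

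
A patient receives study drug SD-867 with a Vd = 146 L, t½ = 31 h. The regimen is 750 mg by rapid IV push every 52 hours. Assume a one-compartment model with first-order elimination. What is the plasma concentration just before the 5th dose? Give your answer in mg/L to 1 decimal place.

f = (1/2)^(τ/t½) = (1/2)^(52/31) ≈ 0.3126.
C₀ = D/Vd = 750/146 ≈ 5.137 mg/L.
Before the 5th dose, 4 doses have been given. Superposition: Cmin = C₀·(f + f² + … + f^4).
≈ 5.137 × (0.3126 + 0.0977 + 0.0305 + 0.0095) ≈ 5.137 × 0.4503 ≈ 2.313 mg/L.

2.3 mg/L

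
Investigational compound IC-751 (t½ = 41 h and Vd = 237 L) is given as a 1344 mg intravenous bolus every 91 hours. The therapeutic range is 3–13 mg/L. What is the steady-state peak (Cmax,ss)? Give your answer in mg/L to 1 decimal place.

Over one 91-h interval, 91/41 ≈ 2.2195 half-lives elapse, leaving f ≈ 0.2147 of each dose.
At steady state, accumulation factor R = 1/(1 − e^(−kτ)) ≈ 1.2734.
Single-dose peak C₀ = D/Vd = 1344/237 ≈ 5.671 mg/L.
Steady-state peak Cmax,ss = C₀·R ≈ 5.671 × 1.2734 ≈ 7.221 mg/L.
Peak 7.2 mg/L vs MTC 13 mg/L: below toxic threshold.

7.2 mg/L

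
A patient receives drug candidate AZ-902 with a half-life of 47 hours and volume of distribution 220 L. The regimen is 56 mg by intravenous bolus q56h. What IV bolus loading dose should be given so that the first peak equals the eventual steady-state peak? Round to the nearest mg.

100 mg

f = (1/2)^(56/47) ≈ 0.437851; accumulation ratio R = 1/(1−f) ≈ 1.77889.
Loading dose to hit Cmax,ss on first dose: D_load = D_maint·R ≈ 56 × 1.77889 ≈ 99.62 mg.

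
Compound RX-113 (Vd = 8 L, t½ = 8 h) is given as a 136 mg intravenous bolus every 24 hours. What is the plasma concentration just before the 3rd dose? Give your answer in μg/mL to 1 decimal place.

f = (1/2)^(τ/t½) = (1/2)^(24/8) ≈ 0.1250.
C₀ = D/Vd = 136/8 ≈ 17.000 μg/mL.
Before the 3rd dose, 2 doses have been given. Superposition: Cmin = C₀·(f + f²).
≈ 17.000 × (0.1250 + 0.0156) ≈ 17.000 × 0.1406 ≈ 2.390 μg/mL.

2.4 μg/mL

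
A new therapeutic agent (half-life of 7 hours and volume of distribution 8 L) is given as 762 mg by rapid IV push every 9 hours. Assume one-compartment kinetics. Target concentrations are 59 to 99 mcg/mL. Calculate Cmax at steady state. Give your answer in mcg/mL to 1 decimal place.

161.5 mcg/mL

τ/t½ = 9/7 ≈ 1.2857, so fraction remaining f = (1/2)^(9/7) ≈ 0.4102.
Accumulation ratio R = 1/(1 − f) ≈ 1/0.5898 ≈ 1.6955.
Each bolus raises the concentration by D/Vd = 762/8 ≈ 95.250 mcg/mL.
Steady-state peak Cmax,ss = C₀·R ≈ 95.250 × 1.6955 ≈ 161.496 mcg/mL.
Peak 161.5 mcg/mL vs MTC 99 mcg/mL: exceeds toxic threshold.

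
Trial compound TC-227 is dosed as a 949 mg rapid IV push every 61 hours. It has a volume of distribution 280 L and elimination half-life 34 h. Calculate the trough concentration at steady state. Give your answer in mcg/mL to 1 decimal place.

1.4 mcg/mL

k = ln2/t½ = ln2/34 ≈ 0.020387 h⁻¹; fraction remaining f = e^(−kτ) = e^(−0.020387×61) ≈ 0.2883.
Each bolus raises the concentration by D/Vd = 949/280 ≈ 3.389 mcg/mL.
Steady-state trough Cmin,ss = C₀·f/(1−f) ≈ 3.389 × 0.2883/0.7117 ≈ 1.373 mcg/mL.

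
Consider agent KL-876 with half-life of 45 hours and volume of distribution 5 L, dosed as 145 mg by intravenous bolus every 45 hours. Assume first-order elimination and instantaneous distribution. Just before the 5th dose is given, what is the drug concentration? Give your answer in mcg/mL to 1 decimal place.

27.2 mcg/mL

f = (1/2)^(τ/t½) = (1/2)^(45/45) ≈ 0.5000.
C₀ = D/Vd = 145/5 ≈ 29.000 mcg/mL.
Before the 5th dose, 4 doses have been given. Superposition: Cmin = C₀·(f + f² + … + f^4).
≈ 29.000 × (0.5000 + 0.2500 + 0.1250 + 0.0625) ≈ 29.000 × 0.9375 ≈ 27.188 mcg/mL.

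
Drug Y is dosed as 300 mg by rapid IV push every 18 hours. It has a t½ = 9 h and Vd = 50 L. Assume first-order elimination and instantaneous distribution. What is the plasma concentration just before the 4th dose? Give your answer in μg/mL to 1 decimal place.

2.0 μg/mL

f = (1/2)^(τ/t½) = (1/2)^(18/9) ≈ 0.2500.
C₀ = D/Vd = 300/50 ≈ 6.000 μg/mL.
Before the 4th dose, 3 doses have been given. Superposition: Cmin = C₀·(f + f² + … + f^3).
≈ 6.000 × (0.2500 + 0.0625 + 0.0156) ≈ 6.000 × 0.3281 ≈ 1.969 μg/mL.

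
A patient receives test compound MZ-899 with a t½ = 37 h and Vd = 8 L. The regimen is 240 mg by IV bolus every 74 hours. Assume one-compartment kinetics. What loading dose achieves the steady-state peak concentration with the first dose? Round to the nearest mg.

320 mg

f = (1/2)^(74/37) ≈ 0.250000; accumulation ratio R = 1/(1−f) ≈ 1.33333.
Loading dose to hit Cmax,ss on first dose: D_load = D_maint·R ≈ 240 × 1.33333 ≈ 320.00 mg.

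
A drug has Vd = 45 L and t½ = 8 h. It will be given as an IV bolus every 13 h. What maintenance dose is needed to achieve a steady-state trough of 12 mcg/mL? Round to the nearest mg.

1126 mg

τ/t½ = 13/8 ≈ 1.625, so f = (1/2)^(13/8) ≈ 0.324210.
Cmin,ss = (D/Vd)·f/(1−f), so D = Cmin,ss·Vd·(1−f)/f.
D = 12 × 45 × (1−f)/f ≈ 12 × 45 × 2.08442 ≈ 1125.59 mg.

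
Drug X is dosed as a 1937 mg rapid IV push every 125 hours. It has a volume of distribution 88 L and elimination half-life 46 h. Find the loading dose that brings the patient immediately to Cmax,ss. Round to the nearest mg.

f = (1/2)^(125/46) ≈ 0.152049; accumulation ratio R = 1/(1−f) ≈ 1.17931.
Loading dose to hit Cmax,ss on first dose: D_load = D_maint·R ≈ 1937 × 1.17931 ≈ 2284.32 mg.

2284 mg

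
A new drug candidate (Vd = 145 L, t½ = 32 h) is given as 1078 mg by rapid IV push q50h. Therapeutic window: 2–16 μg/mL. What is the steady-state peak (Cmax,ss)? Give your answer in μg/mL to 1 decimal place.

11.2 μg/mL

Over one 50-h interval, 50/32 ≈ 1.5625 half-lives elapse, leaving f ≈ 0.3386 of each dose.
Accumulation ratio R = 1/(1 − f) ≈ 1/0.6614 ≈ 1.5119.
Single-dose peak C₀ = D/Vd = 1078/145 ≈ 7.434 μg/mL.
Cmax,ss = C₀/(1 − f) ≈ 7.434/0.6614 ≈ 11.240 μg/mL.
Peak 11.2 μg/mL vs MTC 16 μg/mL: below toxic threshold.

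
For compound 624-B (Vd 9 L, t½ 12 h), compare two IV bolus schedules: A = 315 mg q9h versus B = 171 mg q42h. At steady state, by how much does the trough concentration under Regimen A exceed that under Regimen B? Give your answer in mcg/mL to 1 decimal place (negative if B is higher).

Regimen A: f = (1/2)^(9/12) ≈ 0.5946; Cmin,ss = (315/9)·f/(1−f) ≈ 51.334 mcg/mL.
Regimen B: f = (1/2)^(42/12) ≈ 0.0884; Cmin,ss = (171/9)·f/(1−f) ≈ 1.842 mcg/mL.
Difference ≈ 51.334 − 1.842 ≈ 49.492 mcg/mL.

49.5 mcg/mL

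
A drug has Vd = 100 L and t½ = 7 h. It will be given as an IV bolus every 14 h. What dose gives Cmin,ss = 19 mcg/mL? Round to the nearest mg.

5700 mg

τ/t½ = 14/7 ≈ 2, so f = (1/2)^(14/7) ≈ 0.250000.
Cmin,ss = (D/Vd)·f/(1−f), so D = Cmin,ss·Vd·(1−f)/f.
D = 19 × 100 × (1−f)/f ≈ 19 × 100 × 3.00000 ≈ 5700.00 mg.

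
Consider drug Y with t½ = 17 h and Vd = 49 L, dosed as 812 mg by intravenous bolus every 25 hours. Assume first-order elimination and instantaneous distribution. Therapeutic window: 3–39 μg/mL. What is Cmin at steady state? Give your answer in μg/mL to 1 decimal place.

k = ln2/t½ = ln2/17 ≈ 0.040773 h⁻¹; fraction remaining f = e^(−kτ) = e^(−0.040773×25) ≈ 0.3608.
Single-dose peak C₀ = D/Vd = 812/49 ≈ 16.571 μg/mL.
Steady-state trough Cmin,ss = C₀·f/(1−f) ≈ 16.571 × 0.3608/0.6392 ≈ 9.354 μg/mL.
Trough 9.4 μg/mL vs MEC 3 μg/mL: adequate.

9.4 μg/mL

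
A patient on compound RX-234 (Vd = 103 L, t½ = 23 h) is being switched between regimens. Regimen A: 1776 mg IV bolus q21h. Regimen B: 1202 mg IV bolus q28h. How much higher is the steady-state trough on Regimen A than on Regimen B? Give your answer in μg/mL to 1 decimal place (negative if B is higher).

Regimen A: f = (1/2)^(21/23) ≈ 0.5311; Cmin,ss = (1776/103)·f/(1−f) ≈ 19.530 μg/mL.
Regimen B: f = (1/2)^(28/23) ≈ 0.4301; Cmin,ss = (1202/103)·f/(1−f) ≈ 8.807 μg/mL.
Difference ≈ 19.530 − 8.807 ≈ 10.723 μg/mL.

10.7 μg/mL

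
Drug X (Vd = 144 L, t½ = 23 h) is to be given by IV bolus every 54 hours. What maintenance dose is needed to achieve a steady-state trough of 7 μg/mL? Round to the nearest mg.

4123 mg

τ/t½ = 54/23 ≈ 2.3478, so f = (1/2)^(54/23) ≈ 0.196442.
Cmin,ss = (D/Vd)·f/(1−f), so D = Cmin,ss·Vd·(1−f)/f.
D = 7 × 144 × (1−f)/f ≈ 7 × 144 × 4.09056 ≈ 4123.28 mg.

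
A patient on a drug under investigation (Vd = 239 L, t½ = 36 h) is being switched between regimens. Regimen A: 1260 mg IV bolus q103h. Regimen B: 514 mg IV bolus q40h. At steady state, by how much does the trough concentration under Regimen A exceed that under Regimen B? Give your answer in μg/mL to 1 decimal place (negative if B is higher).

-1.0 μg/mL

Regimen A: f = (1/2)^(103/36) ≈ 0.1376; Cmin,ss = (1260/239)·f/(1−f) ≈ 0.841 μg/mL.
Regimen B: f = (1/2)^(40/36) ≈ 0.4629; Cmin,ss = (514/239)·f/(1−f) ≈ 1.854 μg/mL.
Difference ≈ 0.841 − 1.854 ≈ -1.013 μg/mL.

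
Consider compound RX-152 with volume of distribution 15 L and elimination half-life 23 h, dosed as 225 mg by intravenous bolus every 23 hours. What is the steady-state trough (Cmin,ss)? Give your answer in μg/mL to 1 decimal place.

The dosing interval is 1 half-life, so f = 2^(−1) = 0.5.
Accumulation ratio R = 1/(1 − f) = 1/0.5 = 2/1.
Single-dose peak C₀ = D/Vd = 225/15 = 15 μg/mL.
Steady-state peak Cmax,ss = C₀·R = 15 × 2/1 ≈ 30.000 μg/mL.
Steady-state trough Cmin,ss = Cmax,ss·f ≈ 30.000 × 0.5 ≈ 15.000 μg/mL.

15.0 μg/mL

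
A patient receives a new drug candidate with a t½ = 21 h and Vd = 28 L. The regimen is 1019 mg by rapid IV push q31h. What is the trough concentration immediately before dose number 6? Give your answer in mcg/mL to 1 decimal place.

20.3 mcg/mL

f = (1/2)^(τ/t½) = (1/2)^(31/21) ≈ 0.3594.
C₀ = D/Vd = 1019/28 ≈ 36.393 mcg/mL.
Before the 6th dose, 5 doses have been given. Superposition: Cmin = C₀·(f + f² + … + f^5).
≈ 36.393 × (0.3594 + 0.1292 + 0.0464 + 0.0167 + 0.0060) ≈ 36.393 × 0.5577 ≈ 20.296 mcg/mL.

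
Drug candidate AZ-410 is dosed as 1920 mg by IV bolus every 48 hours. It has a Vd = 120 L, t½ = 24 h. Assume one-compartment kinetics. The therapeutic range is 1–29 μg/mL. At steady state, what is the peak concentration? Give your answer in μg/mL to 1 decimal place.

21.3 μg/mL

The dosing interval is 2 half-lives, so f = 2^(−2) = 0.25.
At steady state, R = 1/(1 − 0.25) = 4/3.
Single-dose peak C₀ = D/Vd = 1920/120 = 16 μg/mL.
Steady-state peak Cmax,ss = C₀·R = 16 × 4/3 ≈ 21.333 μg/mL.
Peak 21.3 μg/mL vs MTC 29 μg/mL: below toxic threshold.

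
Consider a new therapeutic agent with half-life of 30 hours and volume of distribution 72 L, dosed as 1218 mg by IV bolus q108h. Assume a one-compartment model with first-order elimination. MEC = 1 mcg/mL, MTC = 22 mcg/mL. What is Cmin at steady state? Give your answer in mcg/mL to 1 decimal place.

τ/t½ = 108/30 ≈ 3.6, so fraction remaining f = (1/2)^(108/30) ≈ 0.0825.
At steady state, accumulation factor R = 1/(1 − e^(−kτ)) ≈ 1.0899.
Single-dose peak C₀ = D/Vd = 1218/72 ≈ 16.917 mcg/mL.
Cmax,ss = C₀/(1 − f) ≈ 16.917/0.9175 ≈ 18.438 mcg/mL.
Steady-state trough Cmin,ss = Cmax,ss·f ≈ 18.438 × 0.0825 ≈ 1.521 mcg/mL.
Trough 1.5 mcg/mL vs MEC 1 mcg/mL: adequate.

1.5 mcg/mL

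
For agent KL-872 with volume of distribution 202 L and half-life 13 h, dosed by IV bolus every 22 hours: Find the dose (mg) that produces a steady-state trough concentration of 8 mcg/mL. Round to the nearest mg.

3606 mg

τ/t½ = 22/13 ≈ 1.6923, so f = (1/2)^(22/13) ≈ 0.309432.
Cmin,ss = (D/Vd)·f/(1−f), so D = Cmin,ss·Vd·(1−f)/f.
D = 8 × 202 × (1−f)/f ≈ 8 × 202 × 2.23173 ≈ 3606.48 mg.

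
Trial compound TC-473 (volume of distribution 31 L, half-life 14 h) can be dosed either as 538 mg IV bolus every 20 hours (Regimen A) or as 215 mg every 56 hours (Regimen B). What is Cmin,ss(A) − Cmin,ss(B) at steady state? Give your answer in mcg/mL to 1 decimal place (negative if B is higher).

9.8 mcg/mL

Regimen A: f = (1/2)^(20/14) ≈ 0.3715; Cmin,ss = (538/31)·f/(1−f) ≈ 10.258 mcg/mL.
Regimen B: f = (1/2)^(56/14) ≈ 0.0625; Cmin,ss = (215/31)·f/(1−f) ≈ 0.462 mcg/mL.
Difference ≈ 10.258 − 0.462 ≈ 9.796 mcg/mL.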